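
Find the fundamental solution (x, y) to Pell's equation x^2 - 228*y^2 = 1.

First expand sqrt(228) as a continued fraction. With x_i = (sqrt(228) + m_i)/d_i and (m_0, d_0) = (0, 1): a_0 = floor(sqrt(228)) = 15, since 15^2 = 225 <= 228 < 256 = 16^2.
Iterate m_{i+1} = d_i*a_i - m_i, d_{i+1} = (228 - m_{i+1}^2)/d_i, a_{i+1} = floor((a_0 + m_{i+1})/d_{i+1}):
  m_1 = 1*15 - 0 = 15, d_1 = (228 - 15^2)/1 = 3/1 = 3, a_1 = floor((15 + 15)/3) = 10.
  m_2 = 3*10 - 15 = 15, d_2 = (228 - 15^2)/3 = 3/3 = 1, a_2 = floor((15 + 15)/1) = 30.
  m_3 = 1*30 - 15 = 15, d_3 = (228 - 15^2)/1 = 3/1 = 3: (m_3, d_3) = (m_1, d_1) = (15, 3), so from here the quotients repeat a_1, a_2; the period length is 2.
So sqrt(228) = [15; (10, 30)] with period length k = 2.
k is even, so the fundamental solution of x^2 - 228y^2 = 1 is (p_{k-1}, q_{k-1}) = (p_1, q_1); compute convergents through index 1.
Convergents (p_i = a_i*p_{i-1} + p_{i-2}, q_i = a_i*q_{i-1} + q_{i-2} with p_{-2}=0, p_{-1}=1, q_{-2}=1, q_{-1}=0):
  i=0: a_0=15, p_0 = 15*1 + 0 = 15, q_0 = 15*0 + 1 = 1.
  i=1: a_1=10, p_1 = 10*15 + 1 = 151, q_1 = 10*1 + 0 = 10.
Check: 151^2 - 228*10^2 = 22801 - 22800 = 1, so (x, y) = (151, 10) solves the equation, and by the theorem it is the least positive solution.

(x, y) = (151, 10)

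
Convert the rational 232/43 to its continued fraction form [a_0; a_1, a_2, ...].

Run the Euclidean algorithm on 232 and 43; the successive quotients are the partial quotients a_0, a_1, ... (each step inverts the fractional part left over by the previous one):
  232 = 5*43 + 17, so a_0 = 5.
  43 = 2*17 + 9, so a_1 = 2.
  17 = 1*9 + 8, so a_2 = 1.
  9 = 1*8 + 1, so a_3 = 1.
  8 = 8*1 + 0, so a_4 = 8.
The remainder reaches 0 after 5 divisions, so the expansion has 5 partial quotients, read off in order.

[5; 2, 1, 1, 8]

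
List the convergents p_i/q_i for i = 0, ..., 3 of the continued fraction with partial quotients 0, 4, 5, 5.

Using the convergent recurrence p_i = a_i*p_{i-1} + p_{i-2}, q_i = a_i*q_{i-1} + q_{i-2} with p_{-2}=0, p_{-1}=1, q_{-2}=1, q_{-1}=0:
  i=0: a_0=0, p_0 = 0*1 + 0 = 0, q_0 = 0*0 + 1 = 1.
  i=1: a_1=4, p_1 = 4*0 + 1 = 1, q_1 = 4*1 + 0 = 4.
  i=2: a_2=5, p_2 = 5*1 + 0 = 5, q_2 = 5*4 + 1 = 21.
  i=3: a_3=5, p_3 = 5*5 + 1 = 26, q_3 = 5*21 + 4 = 109.

0/1, 1/4, 5/21, 26/109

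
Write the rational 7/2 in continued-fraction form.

Run the Euclidean algorithm on 7 and 2; the successive quotients are the partial quotients a_0, a_1, ... (each step inverts the fractional part left over by the previous one):
  7 = 3*2 + 1, so a_0 = 3.
  2 = 2*1 + 0, so a_1 = 2.
The remainder reaches 0 after 2 divisions, so the expansion has 2 partial quotients, read off in order.

[3; 2]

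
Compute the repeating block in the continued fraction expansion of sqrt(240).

Write x_i = (sqrt(240) + m_i)/d_i with (m_0, d_0) = (0, 1). a_0 = floor(sqrt(240)) = 15, since 15^2 = 225 <= 240 < 256 = 16^2.
Iterate m_{i+1} = d_i*a_i - m_i, d_{i+1} = (240 - m_{i+1}^2)/d_i, a_{i+1} = floor((a_0 + m_{i+1})/d_{i+1}):
  m_1 = 1*15 - 0 = 15, d_1 = (240 - 15^2)/1 = 15/1 = 15, a_1 = floor((15 + 15)/15) = 2.
  m_2 = 15*2 - 15 = 15, d_2 = (240 - 15^2)/15 = 15/15 = 1, a_2 = floor((15 + 15)/1) = 30.
  m_3 = 1*30 - 15 = 15, d_3 = (240 - 15^2)/1 = 15/1 = 15: (m_3, d_3) = (m_1, d_1) = (15, 15), so from here the quotients repeat a_1, a_2; the period length is 2.
Hence the expansion of sqrt(240) is a_0 = 15 followed by the repeating block 2, 30 (period 2).

[15; (2, 30)]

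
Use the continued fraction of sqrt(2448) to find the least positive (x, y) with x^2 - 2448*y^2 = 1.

First expand sqrt(2448) as a continued fraction. With x_i = (sqrt(2448) + m_i)/d_i and (m_0, d_0) = (0, 1): a_0 = floor(sqrt(2448)) = 49, since 49^2 = 2401 <= 2448 < 2500 = 50^2.
Iterate m_{i+1} = d_i*a_i - m_i, d_{i+1} = (2448 - m_{i+1}^2)/d_i, a_{i+1} = floor((a_0 + m_{i+1})/d_{i+1}):
  m_1 = 1*49 - 0 = 49, d_1 = (2448 - 49^2)/1 = 47/1 = 47, a_1 = floor((49 + 49)/47) = 2.
  m_2 = 47*2 - 49 = 45, d_2 = (2448 - 45^2)/47 = 423/47 = 9, a_2 = floor((49 + 45)/9) = 10.
  m_3 = 9*10 - 45 = 45, d_3 = (2448 - 45^2)/9 = 423/9 = 47, a_3 = floor((49 + 45)/47) = 2.
  m_4 = 47*2 - 45 = 49, d_4 = (2448 - 49^2)/47 = 47/47 = 1, a_4 = floor((49 + 49)/1) = 98.
  m_5 = 1*98 - 49 = 49, d_5 = (2448 - 49^2)/1 = 47/1 = 47: (m_5, d_5) = (m_1, d_1) = (49, 47), so from here the quotients repeat a_1, ..., a_4; the period length is 4.
So sqrt(2448) = [49; (2, 10, 2, 98)] with period length k = 4.
k is even, so the fundamental solution of x^2 - 2448y^2 = 1 is (p_{k-1}, q_{k-1}) = (p_3, q_3); compute convergents through index 3.
Convergents (p_i = a_i*p_{i-1} + p_{i-2}, q_i = a_i*q_{i-1} + q_{i-2} with p_{-2}=0, p_{-1}=1, q_{-2}=1, q_{-1}=0):
  i=0: a_0=49, p_0 = 49*1 + 0 = 49, q_0 = 49*0 + 1 = 1.
  i=1: a_1=2, p_1 = 2*49 + 1 = 99, q_1 = 2*1 + 0 = 2.
  i=2: a_2=10, p_2 = 10*99 + 49 = 1039, q_2 = 10*2 + 1 = 21.
  i=3: a_3=2, p_3 = 2*1039 + 99 = 2177, q_3 = 2*21 + 2 = 44.
Check: 2177^2 - 2448*44^2 = 4739329 - 4739328 = 1, so (x, y) = (2177, 44) solves the equation, and by the theorem it is the least positive solution.

(x, y) = (2177, 44)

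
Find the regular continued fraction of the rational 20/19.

[1; 19]

Run the Euclidean algorithm on 20 and 19; the successive quotients are the partial quotients a_0, a_1, ... (each step inverts the fractional part left over by the previous one):
  20 = 1*19 + 1, so a_0 = 1.
  19 = 19*1 + 0, so a_1 = 19.
The remainder reaches 0 after 2 divisions, so the expansion has 2 partial quotients, read off in order.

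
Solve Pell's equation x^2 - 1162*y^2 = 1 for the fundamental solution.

First expand sqrt(1162) as a continued fraction. With x_i = (sqrt(1162) + m_i)/d_i and (m_0, d_0) = (0, 1): a_0 = floor(sqrt(1162)) = 34, since 34^2 = 1156 <= 1162 < 1225 = 35^2.
Iterate m_{i+1} = d_i*a_i - m_i, d_{i+1} = (1162 - m_{i+1}^2)/d_i, a_{i+1} = floor((a_0 + m_{i+1})/d_{i+1}):
  m_1 = 1*34 - 0 = 34, d_1 = (1162 - 34^2)/1 = 6/1 = 6, a_1 = floor((34 + 34)/6) = 11.
  m_2 = 6*11 - 34 = 32, d_2 = (1162 - 32^2)/6 = 138/6 = 23, a_2 = floor((34 + 32)/23) = 2.
  m_3 = 23*2 - 32 = 14, d_3 = (1162 - 14^2)/23 = 966/23 = 42, a_3 = floor((34 + 14)/42) = 1.
  m_4 = 42*1 - 14 = 28, d_4 = (1162 - 28^2)/42 = 378/42 = 9, a_4 = floor((34 + 28)/9) = 6.
  m_5 = 9*6 - 28 = 26, d_5 = (1162 - 26^2)/9 = 486/9 = 54, a_5 = floor((34 + 26)/54) = 1.
  m_6 = 54*1 - 26 = 28, d_6 = (1162 - 28^2)/54 = 378/54 = 7, a_6 = floor((34 + 28)/7) = 8.
  m_7 = 7*8 - 28 = 28, d_7 = (1162 - 28^2)/7 = 378/7 = 54, a_7 = floor((34 + 28)/54) = 1.
  m_8 = 54*1 - 28 = 26, d_8 = (1162 - 26^2)/54 = 486/54 = 9, a_8 = floor((34 + 26)/9) = 6.
  m_9 = 9*6 - 26 = 28, d_9 = (1162 - 28^2)/9 = 378/9 = 42, a_9 = floor((34 + 28)/42) = 1.
  m_10 = 42*1 - 28 = 14, d_10 = (1162 - 14^2)/42 = 966/42 = 23, a_10 = floor((34 + 14)/23) = 2.
  m_11 = 23*2 - 14 = 32, d_11 = (1162 - 32^2)/23 = 138/23 = 6, a_11 = floor((34 + 32)/6) = 11.
  m_12 = 6*11 - 32 = 34, d_12 = (1162 - 34^2)/6 = 6/6 = 1, a_12 = floor((34 + 34)/1) = 68.
  m_13 = 1*68 - 34 = 34, d_13 = (1162 - 34^2)/1 = 6/1 = 6: (m_13, d_13) = (m_1, d_1) = (34, 6), so from here the quotients repeat a_1, ..., a_12; the period length is 12.
So sqrt(1162) = [34; (11, 2, 1, 6, 1, 8, 1, 6, 1, 2, 11, 68)] with period length k = 12.
k is even, so the fundamental solution of x^2 - 1162y^2 = 1 is (p_{k-1}, q_{k-1}) = (p_11, q_11); compute convergents through index 11.
Convergents (p_i = a_i*p_{i-1} + p_{i-2}, q_i = a_i*q_{i-1} + q_{i-2} with p_{-2}=0, p_{-1}=1, q_{-2}=1, q_{-1}=0):
  i=0: a_0=34, p_0 = 34*1 + 0 = 34, q_0 = 34*0 + 1 = 1.
  i=1: a_1=11, p_1 = 11*34 + 1 = 375, q_1 = 11*1 + 0 = 11.
  i=2: a_2=2, p_2 = 2*375 + 34 = 784, q_2 = 2*11 + 1 = 23.
  i=3: a_3=1, p_3 = 1*784 + 375 = 1159, q_3 = 1*23 + 11 = 34.
  i=4: a_4=6, p_4 = 6*1159 + 784 = 7738, q_4 = 6*34 + 23 = 227.
  i=5: a_5=1, p_5 = 1*7738 + 1159 = 8897, q_5 = 1*227 + 34 = 261.
  i=6: a_6=8, p_6 = 8*8897 + 7738 = 78914, q_6 = 8*261 + 227 = 2315.
  i=7: a_7=1, p_7 = 1*78914 + 8897 = 87811, q_7 = 1*2315 + 261 = 2576.
  i=8: a_8=6, p_8 = 6*87811 + 78914 = 605780, q_8 = 6*2576 + 2315 = 17771.
  i=9: a_9=1, p_9 = 1*605780 + 87811 = 693591, q_9 = 1*17771 + 2576 = 20347.
  i=10: a_10=2, p_10 = 2*693591 + 605780 = 1992962, q_10 = 2*20347 + 17771 = 58465.
  i=11: a_11=11, p_11 = 11*1992962 + 693591 = 22616173, q_11 = 11*58465 + 20347 = 663462.
Check: 22616173^2 - 1162*663462^2 = 511491281165929 - 511491281165928 = 1, so (x, y) = (22616173, 663462) solves the equation, and by the theorem it is the least positive solution.

(x, y) = (22616173, 663462)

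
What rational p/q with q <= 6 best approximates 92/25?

Expand x = 92/25 as a continued fraction with the Euclidean algorithm:
  92 = 3*25 + 17, so a_0 = 3.
  25 = 1*17 + 8, so a_1 = 1.
  17 = 2*8 + 1, so a_2 = 2.
  8 = 8*1 + 0, so a_3 = 8.
so x = [3; 1, 2, 8].
Convergents (p_i = a_i*p_{i-1} + p_{i-2}, q_i = a_i*q_{i-1} + q_{i-2} with p_{-2}=0, p_{-1}=1, q_{-2}=1, q_{-1}=0), until the denominator exceeds 6:
  i=0: a_0=3, p_0 = 3*1 + 0 = 3, q_0 = 3*0 + 1 = 1.
  i=1: a_1=1, p_1 = 1*3 + 1 = 4, q_1 = 1*1 + 0 = 1.
  i=2: a_2=2, p_2 = 2*4 + 3 = 11, q_2 = 2*1 + 1 = 3.
  i=3: a_3=8, p_3 = 8*11 + 4 = 92, q_3 = 8*3 + 1 = 25.
q_3 = 25 > 6, so the last convergent with denominator <= 6 is p_2/q_2 = 11/3.
The closest fraction with denominator <= 6 is either p_2/q_2 or the intermediate fraction (k*p_2 + p_1)/(k*q_2 + q_1) with the largest k >= 1 whose denominator stays <= 6; these approach x as k grows, and every other convergent or intermediate fraction in range is farther away.
Largest k: floor((6 - q_1)/q_2) = floor((6 - 1)/3) = 1.
That gives (1*11 + 4)/(1*3 + 1) = 15/4.
Compare the errors: |x - 11/3| = |92*3 - 11*25|/(25*3) = 1/75, and |x - 15/4| = |92*4 - 15*25|/(25*4) = 7/100.
Cross-multiplying, 1*100 = 100 < 525 = 7*75, so 1/75 is smaller: the convergent 11/3 is closer to x than 15/4.

11/3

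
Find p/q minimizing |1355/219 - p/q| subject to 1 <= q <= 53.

99/16

Expand x = 1355/219 as a continued fraction with the Euclidean algorithm:
  1355 = 6*219 + 41, so a_0 = 6.
  219 = 5*41 + 14, so a_1 = 5.
  41 = 2*14 + 13, so a_2 = 2.
  14 = 1*13 + 1, so a_3 = 1.
  13 = 13*1 + 0, so a_4 = 13.
so x = [6; 5, 2, 1, 13].
Convergents (p_i = a_i*p_{i-1} + p_{i-2}, q_i = a_i*q_{i-1} + q_{i-2} with p_{-2}=0, p_{-1}=1, q_{-2}=1, q_{-1}=0), until the denominator exceeds 53:
  i=0: a_0=6, p_0 = 6*1 + 0 = 6, q_0 = 6*0 + 1 = 1.
  i=1: a_1=5, p_1 = 5*6 + 1 = 31, q_1 = 5*1 + 0 = 5.
  i=2: a_2=2, p_2 = 2*31 + 6 = 68, q_2 = 2*5 + 1 = 11.
  i=3: a_3=1, p_3 = 1*68 + 31 = 99, q_3 = 1*11 + 5 = 16.
  i=4: a_4=13, p_4 = 13*99 + 68 = 1355, q_4 = 13*16 + 11 = 219.
q_4 = 219 > 53, so the last convergent with denominator <= 53 is p_3/q_3 = 99/16.
The closest fraction with denominator <= 53 is either p_3/q_3 or the intermediate fraction (k*p_3 + p_2)/(k*q_3 + q_2) with the largest k >= 1 whose denominator stays <= 53; these approach x as k grows, and every other convergent or intermediate fraction in range is farther away.
Largest k: floor((53 - q_2)/q_3) = floor((53 - 11)/16) = 2.
That gives (2*99 + 68)/(2*16 + 11) = 266/43.
Compare the errors: |x - 99/16| = |1355*16 - 99*219|/(219*16) = 1/3504, and |x - 266/43| = |1355*43 - 266*219|/(219*43) = 11/9417.
Cross-multiplying, 1*9417 = 9417 < 38544 = 11*3504, so 1/3504 is smaller: the convergent 99/16 is closer to x than 266/43.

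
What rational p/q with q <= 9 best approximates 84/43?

Expand x = 84/43 as a continued fraction with the Euclidean algorithm:
  84 = 1*43 + 41, so a_0 = 1.
  43 = 1*41 + 2, so a_1 = 1.
  41 = 20*2 + 1, so a_2 = 20.
  2 = 2*1 + 0, so a_3 = 2.
so x = [1; 1, 20, 2].
Convergents (p_i = a_i*p_{i-1} + p_{i-2}, q_i = a_i*q_{i-1} + q_{i-2} with p_{-2}=0, p_{-1}=1, q_{-2}=1, q_{-1}=0), until the denominator exceeds 9:
  i=0: a_0=1, p_0 = 1*1 + 0 = 1, q_0 = 1*0 + 1 = 1.
  i=1: a_1=1, p_1 = 1*1 + 1 = 2, q_1 = 1*1 + 0 = 1.
  i=2: a_2=20, p_2 = 20*2 + 1 = 41, q_2 = 20*1 + 1 = 21.
q_2 = 21 > 9, so the last convergent with denominator <= 9 is p_1/q_1 = 2/1.
The closest fraction with denominator <= 9 is either p_1/q_1 or the intermediate fraction (k*p_1 + p_0)/(k*q_1 + q_0) with the largest k >= 1 whose denominator stays <= 9; these approach x as k grows, and every other convergent or intermediate fraction in range is farther away.
Largest k: floor((9 - q_0)/q_1) = floor((9 - 1)/1) = 8.
That gives (8*2 + 1)/(8*1 + 1) = 17/9.
Compare the errors: |x - 2/1| = |84*1 - 2*43|/(43*1) = 2/43, and |x - 17/9| = |84*9 - 17*43|/(43*9) = 25/387.
Cross-multiplying, 2*387 = 774 < 1075 = 25*43, so 2/43 is smaller: the convergent 2/1 is closer to x than 17/9.

2/1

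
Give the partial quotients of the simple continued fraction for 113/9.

Run the Euclidean algorithm on 113 and 9; the successive quotients are the partial quotients a_0, a_1, ... (each step inverts the fractional part left over by the previous one):
  113 = 12*9 + 5, so a_0 = 12.
  9 = 1*5 + 4, so a_1 = 1.
  5 = 1*4 + 1, so a_2 = 1.
  4 = 4*1 + 0, so a_3 = 4.
The remainder reaches 0 after 4 divisions, so the expansion has 4 partial quotients, read off in order.

[12; 1, 1, 4]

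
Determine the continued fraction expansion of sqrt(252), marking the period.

[15; (1, 6, 1, 30)]

Write x_i = (sqrt(252) + m_i)/d_i with (m_0, d_0) = (0, 1). a_0 = floor(sqrt(252)) = 15, since 15^2 = 225 <= 252 < 256 = 16^2.
Iterate m_{i+1} = d_i*a_i - m_i, d_{i+1} = (252 - m_{i+1}^2)/d_i, a_{i+1} = floor((a_0 + m_{i+1})/d_{i+1}):
  m_1 = 1*15 - 0 = 15, d_1 = (252 - 15^2)/1 = 27/1 = 27, a_1 = floor((15 + 15)/27) = 1.
  m_2 = 27*1 - 15 = 12, d_2 = (252 - 12^2)/27 = 108/27 = 4, a_2 = floor((15 + 12)/4) = 6.
  m_3 = 4*6 - 12 = 12, d_3 = (252 - 12^2)/4 = 108/4 = 27, a_3 = floor((15 + 12)/27) = 1.
  m_4 = 27*1 - 12 = 15, d_4 = (252 - 15^2)/27 = 27/27 = 1, a_4 = floor((15 + 15)/1) = 30.
  m_5 = 1*30 - 15 = 15, d_5 = (252 - 15^2)/1 = 27/1 = 27: (m_5, d_5) = (m_1, d_1) = (15, 27), so from here the quotients repeat a_1, ..., a_4; the period length is 4.
Hence the expansion of sqrt(252) is a_0 = 15 followed by the repeating block 1, 6, 1, 30 (period 4).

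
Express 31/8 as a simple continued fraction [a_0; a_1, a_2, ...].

Run the Euclidean algorithm on 31 and 8; the successive quotients are the partial quotients a_0, a_1, ... (each step inverts the fractional part left over by the previous one):
  31 = 3*8 + 7, so a_0 = 3.
  8 = 1*7 + 1, so a_1 = 1.
  7 = 7*1 + 0, so a_2 = 7.
The remainder reaches 0 after 3 divisions, so the expansion has 3 partial quotients, read off in order.

[3; 1, 7]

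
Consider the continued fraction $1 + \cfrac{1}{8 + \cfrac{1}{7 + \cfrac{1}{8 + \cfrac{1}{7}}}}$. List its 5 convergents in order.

1/1, 9/8, 64/57, 521/464, 3711/3305

Using the convergent recurrence p_i = a_i*p_{i-1} + p_{i-2}, q_i = a_i*q_{i-1} + q_{i-2} with p_{-2}=0, p_{-1}=1, q_{-2}=1, q_{-1}=0:
  i=0: a_0=1, p_0 = 1*1 + 0 = 1, q_0 = 1*0 + 1 = 1.
  i=1: a_1=8, p_1 = 8*1 + 1 = 9, q_1 = 8*1 + 0 = 8.
  i=2: a_2=7, p_2 = 7*9 + 1 = 64, q_2 = 7*8 + 1 = 57.
  i=3: a_3=8, p_3 = 8*64 + 9 = 521, q_3 = 8*57 + 8 = 464.
  i=4: a_4=7, p_4 = 7*521 + 64 = 3711, q_4 = 7*464 + 57 = 3305.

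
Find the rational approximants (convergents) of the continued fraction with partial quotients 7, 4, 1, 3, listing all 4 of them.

7/1, 29/4, 36/5, 137/19

Using the convergent recurrence p_i = a_i*p_{i-1} + p_{i-2}, q_i = a_i*q_{i-1} + q_{i-2} with p_{-2}=0, p_{-1}=1, q_{-2}=1, q_{-1}=0:
  i=0: a_0=7, p_0 = 7*1 + 0 = 7, q_0 = 7*0 + 1 = 1.
  i=1: a_1=4, p_1 = 4*7 + 1 = 29, q_1 = 4*1 + 0 = 4.
  i=2: a_2=1, p_2 = 1*29 + 7 = 36, q_2 = 1*4 + 1 = 5.
  i=3: a_3=3, p_3 = 3*36 + 29 = 137, q_3 = 3*5 + 4 = 19.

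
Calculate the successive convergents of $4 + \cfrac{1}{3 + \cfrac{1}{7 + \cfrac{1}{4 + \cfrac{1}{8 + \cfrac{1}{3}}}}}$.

Using the convergent recurrence p_i = a_i*p_{i-1} + p_{i-2}, q_i = a_i*q_{i-1} + q_{i-2} with p_{-2}=0, p_{-1}=1, q_{-2}=1, q_{-1}=0:
  i=0: a_0=4, p_0 = 4*1 + 0 = 4, q_0 = 4*0 + 1 = 1.
  i=1: a_1=3, p_1 = 3*4 + 1 = 13, q_1 = 3*1 + 0 = 3.
  i=2: a_2=7, p_2 = 7*13 + 4 = 95, q_2 = 7*3 + 1 = 22.
  i=3: a_3=4, p_3 = 4*95 + 13 = 393, q_3 = 4*22 + 3 = 91.
  i=4: a_4=8, p_4 = 8*393 + 95 = 3239, q_4 = 8*91 + 22 = 750.
  i=5: a_5=3, p_5 = 3*3239 + 393 = 10110, q_5 = 3*750 + 91 = 2341.

4/1, 13/3, 95/22, 393/91, 3239/750, 10110/2341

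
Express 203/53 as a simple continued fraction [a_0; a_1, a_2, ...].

Run the Euclidean algorithm on 203 and 53; the successive quotients are the partial quotients a_0, a_1, ... (each step inverts the fractional part left over by the previous one):
  203 = 3*53 + 44, so a_0 = 3.
  53 = 1*44 + 9, so a_1 = 1.
  44 = 4*9 + 8, so a_2 = 4.
  9 = 1*8 + 1, so a_3 = 1.
  8 = 8*1 + 0, so a_4 = 8.
The remainder reaches 0 after 5 divisions, so the expansion has 5 partial quotients, read off in order.

[3; 1, 4, 1, 8]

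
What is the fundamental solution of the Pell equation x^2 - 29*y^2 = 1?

(x, y) = (9801, 1820)

First expand sqrt(29) as a continued fraction. With x_i = (sqrt(29) + m_i)/d_i and (m_0, d_0) = (0, 1): a_0 = floor(sqrt(29)) = 5, since 5^2 = 25 <= 29 < 36 = 6^2.
Iterate m_{i+1} = d_i*a_i - m_i, d_{i+1} = (29 - m_{i+1}^2)/d_i, a_{i+1} = floor((a_0 + m_{i+1})/d_{i+1}):
  m_1 = 1*5 - 0 = 5, d_1 = (29 - 5^2)/1 = 4/1 = 4, a_1 = floor((5 + 5)/4) = 2.
  m_2 = 4*2 - 5 = 3, d_2 = (29 - 3^2)/4 = 20/4 = 5, a_2 = floor((5 + 3)/5) = 1.
  m_3 = 5*1 - 3 = 2, d_3 = (29 - 2^2)/5 = 25/5 = 5, a_3 = floor((5 + 2)/5) = 1.
  m_4 = 5*1 - 2 = 3, d_4 = (29 - 3^2)/5 = 20/5 = 4, a_4 = floor((5 + 3)/4) = 2.
  m_5 = 4*2 - 3 = 5, d_5 = (29 - 5^2)/4 = 4/4 = 1, a_5 = floor((5 + 5)/1) = 10.
  m_6 = 1*10 - 5 = 5, d_6 = (29 - 5^2)/1 = 4/1 = 4: (m_6, d_6) = (m_1, d_1) = (5, 4), so from here the quotients repeat a_1, ..., a_5; the period length is 5.
So sqrt(29) = [5; (2, 1, 1, 2, 10)] with period length k = 5.
k is odd, so (p_{k-1}, q_{k-1}) only solves x^2 - 29y^2 = -1 and the fundamental solution of x^2 - 29y^2 = 1 is (p_{2k-1}, q_{2k-1}) = (p_9, q_9); compute convergents through index 9, running through the period twice.
Convergents (p_i = a_i*p_{i-1} + p_{i-2}, q_i = a_i*q_{i-1} + q_{i-2} with p_{-2}=0, p_{-1}=1, q_{-2}=1, q_{-1}=0):
  i=0: a_0=5, p_0 = 5*1 + 0 = 5, q_0 = 5*0 + 1 = 1.
  i=1: a_1=2, p_1 = 2*5 + 1 = 11, q_1 = 2*1 + 0 = 2.
  i=2: a_2=1, p_2 = 1*11 + 5 = 16, q_2 = 1*2 + 1 = 3.
  i=3: a_3=1, p_3 = 1*16 + 11 = 27, q_3 = 1*3 + 2 = 5.
  i=4: a_4=2, p_4 = 2*27 + 16 = 70, q_4 = 2*5 + 3 = 13.
  i=5: a_5=10, p_5 = 10*70 + 27 = 727, q_5 = 10*13 + 5 = 135.
  i=6: a_6=2, p_6 = 2*727 + 70 = 1524, q_6 = 2*135 + 13 = 283.
  i=7: a_7=1, p_7 = 1*1524 + 727 = 2251, q_7 = 1*283 + 135 = 418.
  i=8: a_8=1, p_8 = 1*2251 + 1524 = 3775, q_8 = 1*418 + 283 = 701.
  i=9: a_9=2, p_9 = 2*3775 + 2251 = 9801, q_9 = 2*701 + 418 = 1820.
Indeed p_4^2 - 29*q_4^2 = 4900 - 4901 = -1, not +1.
Check: 9801^2 - 29*1820^2 = 96059601 - 96059600 = 1, so (x, y) = (9801, 1820) solves the equation, and by the theorem it is the least positive solution.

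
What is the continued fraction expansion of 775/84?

Run the Euclidean algorithm on 775 and 84; the successive quotients are the partial quotients a_0, a_1, ... (each step inverts the fractional part left over by the previous one):
  775 = 9*84 + 19, so a_0 = 9.
  84 = 4*19 + 8, so a_1 = 4.
  19 = 2*8 + 3, so a_2 = 2.
  8 = 2*3 + 2, so a_3 = 2.
  3 = 1*2 + 1, so a_4 = 1.
  2 = 2*1 + 0, so a_5 = 2.
The remainder reaches 0 after 6 divisions, so the expansion has 6 partial quotients, read off in order.

[9; 4, 2, 2, 1, 2]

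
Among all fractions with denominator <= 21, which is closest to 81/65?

Expand x = 81/65 as a continued fraction with the Euclidean algorithm:
  81 = 1*65 + 16, so a_0 = 1.
  65 = 4*16 + 1, so a_1 = 4.
  16 = 16*1 + 0, so a_2 = 16.
so x = [1; 4, 16].
Convergents (p_i = a_i*p_{i-1} + p_{i-2}, q_i = a_i*q_{i-1} + q_{i-2} with p_{-2}=0, p_{-1}=1, q_{-2}=1, q_{-1}=0), until the denominator exceeds 21:
  i=0: a_0=1, p_0 = 1*1 + 0 = 1, q_0 = 1*0 + 1 = 1.
  i=1: a_1=4, p_1 = 4*1 + 1 = 5, q_1 = 4*1 + 0 = 4.
  i=2: a_2=16, p_2 = 16*5 + 1 = 81, q_2 = 16*4 + 1 = 65.
q_2 = 65 > 21, so the last convergent with denominator <= 21 is p_1/q_1 = 5/4.
The closest fraction with denominator <= 21 is either p_1/q_1 or the intermediate fraction (k*p_1 + p_0)/(k*q_1 + q_0) with the largest k >= 1 whose denominator stays <= 21; these approach x as k grows, and every other convergent or intermediate fraction in range is farther away.
Largest k: floor((21 - q_0)/q_1) = floor((21 - 1)/4) = 5.
That gives (5*5 + 1)/(5*4 + 1) = 26/21.
Compare the errors: |x - 5/4| = |81*4 - 5*65|/(65*4) = 1/260, and |x - 26/21| = |81*21 - 26*65|/(65*21) = 11/1365.
Cross-multiplying, 1*1365 = 1365 < 2860 = 11*260, so 1/260 is smaller: the convergent 5/4 is closer to x than 26/21.

5/4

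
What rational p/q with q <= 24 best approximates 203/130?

25/16

Expand x = 203/130 as a continued fraction with the Euclidean algorithm:
  203 = 1*130 + 73, so a_0 = 1.
  130 = 1*73 + 57, so a_1 = 1.
  73 = 1*57 + 16, so a_2 = 1.
  57 = 3*16 + 9, so a_3 = 3.
  16 = 1*9 + 7, so a_4 = 1.
  9 = 1*7 + 2, so a_5 = 1.
  7 = 3*2 + 1, so a_6 = 3.
  2 = 2*1 + 0, so a_7 = 2.
so x = [1; 1, 1, 3, 1, 1, 3, 2].
Convergents (p_i = a_i*p_{i-1} + p_{i-2}, q_i = a_i*q_{i-1} + q_{i-2} with p_{-2}=0, p_{-1}=1, q_{-2}=1, q_{-1}=0), until the denominator exceeds 24:
  i=0: a_0=1, p_0 = 1*1 + 0 = 1, q_0 = 1*0 + 1 = 1.
  i=1: a_1=1, p_1 = 1*1 + 1 = 2, q_1 = 1*1 + 0 = 1.
  i=2: a_2=1, p_2 = 1*2 + 1 = 3, q_2 = 1*1 + 1 = 2.
  i=3: a_3=3, p_3 = 3*3 + 2 = 11, q_3 = 3*2 + 1 = 7.
  i=4: a_4=1, p_4 = 1*11 + 3 = 14, q_4 = 1*7 + 2 = 9.
  i=5: a_5=1, p_5 = 1*14 + 11 = 25, q_5 = 1*9 + 7 = 16.
  i=6: a_6=3, p_6 = 3*25 + 14 = 89, q_6 = 3*16 + 9 = 57.
q_6 = 57 > 24, so the last convergent with denominator <= 24 is p_5/q_5 = 25/16.
The closest fraction with denominator <= 24 is either p_5/q_5 or the intermediate fraction (k*p_5 + p_4)/(k*q_5 + q_4) with the largest k >= 1 whose denominator stays <= 24; these approach x as k grows, and every other convergent or intermediate fraction in range is farther away.
Largest k: floor((24 - q_4)/q_5) = floor((24 - 9)/16) = 0.
Since k = 0, no intermediate fraction beyond p_5/q_5 has denominator <= 24, so the convergent 25/16 is the closest (its error is |203*16 - 25*130|/(130*16) = 2/2080).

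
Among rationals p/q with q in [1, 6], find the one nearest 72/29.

Expand x = 72/29 as a continued fraction with the Euclidean algorithm:
  72 = 2*29 + 14, so a_0 = 2.
  29 = 2*14 + 1, so a_1 = 2.
  14 = 14*1 + 0, so a_2 = 14.
so x = [2; 2, 14].
Convergents (p_i = a_i*p_{i-1} + p_{i-2}, q_i = a_i*q_{i-1} + q_{i-2} with p_{-2}=0, p_{-1}=1, q_{-2}=1, q_{-1}=0), until the denominator exceeds 6:
  i=0: a_0=2, p_0 = 2*1 + 0 = 2, q_0 = 2*0 + 1 = 1.
  i=1: a_1=2, p_1 = 2*2 + 1 = 5, q_1 = 2*1 + 0 = 2.
  i=2: a_2=14, p_2 = 14*5 + 2 = 72, q_2 = 14*2 + 1 = 29.
q_2 = 29 > 6, so the last convergent with denominator <= 6 is p_1/q_1 = 5/2.
The closest fraction with denominator <= 6 is either p_1/q_1 or the intermediate fraction (k*p_1 + p_0)/(k*q_1 + q_0) with the largest k >= 1 whose denominator stays <= 6; these approach x as k grows, and every other convergent or intermediate fraction in range is farther away.
Largest k: floor((6 - q_0)/q_1) = floor((6 - 1)/2) = 2.
That gives (2*5 + 2)/(2*2 + 1) = 12/5.
Compare the errors: |x - 5/2| = |72*2 - 5*29|/(29*2) = 1/58, and |x - 12/5| = |72*5 - 12*29|/(29*5) = 12/145.
Cross-multiplying, 1*145 = 145 < 696 = 12*58, so 1/58 is smaller: the convergent 5/2 is closer to x than 12/5.

5/2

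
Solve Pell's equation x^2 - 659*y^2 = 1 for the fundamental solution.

First expand sqrt(659) as a continued fraction. With x_i = (sqrt(659) + m_i)/d_i and (m_0, d_0) = (0, 1): a_0 = floor(sqrt(659)) = 25, since 25^2 = 625 <= 659 < 676 = 26^2.
Iterate m_{i+1} = d_i*a_i - m_i, d_{i+1} = (659 - m_{i+1}^2)/d_i, a_{i+1} = floor((a_0 + m_{i+1})/d_{i+1}):
  m_1 = 1*25 - 0 = 25, d_1 = (659 - 25^2)/1 = 34/1 = 34, a_1 = floor((25 + 25)/34) = 1.
  m_2 = 34*1 - 25 = 9, d_2 = (659 - 9^2)/34 = 578/34 = 17, a_2 = floor((25 + 9)/17) = 2.
  m_3 = 17*2 - 9 = 25, d_3 = (659 - 25^2)/17 = 34/17 = 2, a_3 = floor((25 + 25)/2) = 25.
  m_4 = 2*25 - 25 = 25, d_4 = (659 - 25^2)/2 = 34/2 = 17, a_4 = floor((25 + 25)/17) = 2.
  m_5 = 17*2 - 25 = 9, d_5 = (659 - 9^2)/17 = 578/17 = 34, a_5 = floor((25 + 9)/34) = 1.
  m_6 = 34*1 - 9 = 25, d_6 = (659 - 25^2)/34 = 34/34 = 1, a_6 = floor((25 + 25)/1) = 50.
  m_7 = 1*50 - 25 = 25, d_7 = (659 - 25^2)/1 = 34/1 = 34: (m_7, d_7) = (m_1, d_1) = (25, 34), so from here the quotients repeat a_1, ..., a_6; the period length is 6.
So sqrt(659) = [25; (1, 2, 25, 2, 1, 50)] with period length k = 6.
k is even, so the fundamental solution of x^2 - 659y^2 = 1 is (p_{k-1}, q_{k-1}) = (p_5, q_5); compute convergents through index 5.
Convergents (p_i = a_i*p_{i-1} + p_{i-2}, q_i = a_i*q_{i-1} + q_{i-2} with p_{-2}=0, p_{-1}=1, q_{-2}=1, q_{-1}=0):
  i=0: a_0=25, p_0 = 25*1 + 0 = 25, q_0 = 25*0 + 1 = 1.
  i=1: a_1=1, p_1 = 1*25 + 1 = 26, q_1 = 1*1 + 0 = 1.
  i=2: a_2=2, p_2 = 2*26 + 25 = 77, q_2 = 2*1 + 1 = 3.
  i=3: a_3=25, p_3 = 25*77 + 26 = 1951, q_3 = 25*3 + 1 = 76.
  i=4: a_4=2, p_4 = 2*1951 + 77 = 3979, q_4 = 2*76 + 3 = 155.
  i=5: a_5=1, p_5 = 1*3979 + 1951 = 5930, q_5 = 1*155 + 76 = 231.
Check: 5930^2 - 659*231^2 = 35164900 - 35164899 = 1, so (x, y) = (5930, 231) solves the equation, and by the theorem it is the least positive solution.

(x, y) = (5930, 231)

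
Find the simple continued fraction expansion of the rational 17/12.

[1; 2, 2, 2]

Run the Euclidean algorithm on 17 and 12; the successive quotients are the partial quotients a_0, a_1, ... (each step inverts the fractional part left over by the previous one):
  17 = 1*12 + 5, so a_0 = 1.
  12 = 2*5 + 2, so a_1 = 2.
  5 = 2*2 + 1, so a_2 = 2.
  2 = 2*1 + 0, so a_3 = 2.
The remainder reaches 0 after 4 divisions, so the expansion has 4 partial quotients, read off in order.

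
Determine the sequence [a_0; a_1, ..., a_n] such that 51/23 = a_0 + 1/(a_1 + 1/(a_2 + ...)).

[2; 4, 1, 1, 2]

Run the Euclidean algorithm on 51 and 23; the successive quotients are the partial quotients a_0, a_1, ... (each step inverts the fractional part left over by the previous one):
  51 = 2*23 + 5, so a_0 = 2.
  23 = 4*5 + 3, so a_1 = 4.
  5 = 1*3 + 2, so a_2 = 1.
  3 = 1*2 + 1, so a_3 = 1.
  2 = 2*1 + 0, so a_4 = 2.
The remainder reaches 0 after 5 divisions, so the expansion has 5 partial quotients, read off in order.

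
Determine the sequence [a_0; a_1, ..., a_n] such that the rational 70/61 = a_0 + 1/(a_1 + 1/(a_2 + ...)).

Run the Euclidean algorithm on 70 and 61; the successive quotients are the partial quotients a_0, a_1, ... (each step inverts the fractional part left over by the previous one):
  70 = 1*61 + 9, so a_0 = 1.
  61 = 6*9 + 7, so a_1 = 6.
  9 = 1*7 + 2, so a_2 = 1.
  7 = 3*2 + 1, so a_3 = 3.
  2 = 2*1 + 0, so a_4 = 2.
The remainder reaches 0 after 5 divisions, so the expansion has 5 partial quotients, read off in order.

[1; 6, 1, 3, 2]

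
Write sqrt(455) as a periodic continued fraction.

[21; (3, 42)]

Write x_i = (sqrt(455) + m_i)/d_i with (m_0, d_0) = (0, 1). a_0 = floor(sqrt(455)) = 21, since 21^2 = 441 <= 455 < 484 = 22^2.
Iterate m_{i+1} = d_i*a_i - m_i, d_{i+1} = (455 - m_{i+1}^2)/d_i, a_{i+1} = floor((a_0 + m_{i+1})/d_{i+1}):
  m_1 = 1*21 - 0 = 21, d_1 = (455 - 21^2)/1 = 14/1 = 14, a_1 = floor((21 + 21)/14) = 3.
  m_2 = 14*3 - 21 = 21, d_2 = (455 - 21^2)/14 = 14/14 = 1, a_2 = floor((21 + 21)/1) = 42.
  m_3 = 1*42 - 21 = 21, d_3 = (455 - 21^2)/1 = 14/1 = 14: (m_3, d_3) = (m_1, d_1) = (21, 14), so from here the quotients repeat a_1, a_2; the period length is 2.
Hence the expansion of sqrt(455) is a_0 = 21 followed by the repeating block 3, 42 (period 2).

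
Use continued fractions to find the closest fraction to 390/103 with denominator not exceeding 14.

53/14

Expand x = 390/103 as a continued fraction with the Euclidean algorithm:
  390 = 3*103 + 81, so a_0 = 3.
  103 = 1*81 + 22, so a_1 = 1.
  81 = 3*22 + 15, so a_2 = 3.
  22 = 1*15 + 7, so a_3 = 1.
  15 = 2*7 + 1, so a_4 = 2.
  7 = 7*1 + 0, so a_5 = 7.
so x = [3; 1, 3, 1, 2, 7].
Convergents (p_i = a_i*p_{i-1} + p_{i-2}, q_i = a_i*q_{i-1} + q_{i-2} with p_{-2}=0, p_{-1}=1, q_{-2}=1, q_{-1}=0), until the denominator exceeds 14:
  i=0: a_0=3, p_0 = 3*1 + 0 = 3, q_0 = 3*0 + 1 = 1.
  i=1: a_1=1, p_1 = 1*3 + 1 = 4, q_1 = 1*1 + 0 = 1.
  i=2: a_2=3, p_2 = 3*4 + 3 = 15, q_2 = 3*1 + 1 = 4.
  i=3: a_3=1, p_3 = 1*15 + 4 = 19, q_3 = 1*4 + 1 = 5.
  i=4: a_4=2, p_4 = 2*19 + 15 = 53, q_4 = 2*5 + 4 = 14.
  i=5: a_5=7, p_5 = 7*53 + 19 = 390, q_5 = 7*14 + 5 = 103.
q_5 = 103 > 14, so the last convergent with denominator <= 14 is p_4/q_4 = 53/14.
The closest fraction with denominator <= 14 is either p_4/q_4 or the intermediate fraction (k*p_4 + p_3)/(k*q_4 + q_3) with the largest k >= 1 whose denominator stays <= 14; these approach x as k grows, and every other convergent or intermediate fraction in range is farther away.
Largest k: floor((14 - q_3)/q_4) = floor((14 - 5)/14) = 0.
Since k = 0, no intermediate fraction beyond p_4/q_4 has denominator <= 14, so the convergent 53/14 is the closest (its error is |390*14 - 53*103|/(103*14) = 1/1442).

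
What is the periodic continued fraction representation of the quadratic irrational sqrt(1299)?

Write x_i = (sqrt(1299) + m_i)/d_i with (m_0, d_0) = (0, 1). a_0 = floor(sqrt(1299)) = 36, since 36^2 = 1296 <= 1299 < 1369 = 37^2.
Iterate m_{i+1} = d_i*a_i - m_i, d_{i+1} = (1299 - m_{i+1}^2)/d_i, a_{i+1} = floor((a_0 + m_{i+1})/d_{i+1}):
  m_1 = 1*36 - 0 = 36, d_1 = (1299 - 36^2)/1 = 3/1 = 3, a_1 = floor((36 + 36)/3) = 24.
  m_2 = 3*24 - 36 = 36, d_2 = (1299 - 36^2)/3 = 3/3 = 1, a_2 = floor((36 + 36)/1) = 72.
  m_3 = 1*72 - 36 = 36, d_3 = (1299 - 36^2)/1 = 3/1 = 3: (m_3, d_3) = (m_1, d_1) = (36, 3), so from here the quotients repeat a_1, a_2; the period length is 2.
Hence the expansion of sqrt(1299) is a_0 = 36 followed by the repeating block 24, 72 (period 2).

[36; (24, 72)]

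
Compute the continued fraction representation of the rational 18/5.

[3; 1, 1, 2]

Run the Euclidean algorithm on 18 and 5; the successive quotients are the partial quotients a_0, a_1, ... (each step inverts the fractional part left over by the previous one):
  18 = 3*5 + 3, so a_0 = 3.
  5 = 1*3 + 2, so a_1 = 1.
  3 = 1*2 + 1, so a_2 = 1.
  2 = 2*1 + 0, so a_3 = 2.
The remainder reaches 0 after 4 divisions, so the expansion has 4 partial quotients, read off in order.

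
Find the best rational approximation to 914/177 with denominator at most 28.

31/6

Expand x = 914/177 as a continued fraction with the Euclidean algorithm:
  914 = 5*177 + 29, so a_0 = 5.
  177 = 6*29 + 3, so a_1 = 6.
  29 = 9*3 + 2, so a_2 = 9.
  3 = 1*2 + 1, so a_3 = 1.
  2 = 2*1 + 0, so a_4 = 2.
so x = [5; 6, 9, 1, 2].
Convergents (p_i = a_i*p_{i-1} + p_{i-2}, q_i = a_i*q_{i-1} + q_{i-2} with p_{-2}=0, p_{-1}=1, q_{-2}=1, q_{-1}=0), until the denominator exceeds 28:
  i=0: a_0=5, p_0 = 5*1 + 0 = 5, q_0 = 5*0 + 1 = 1.
  i=1: a_1=6, p_1 = 6*5 + 1 = 31, q_1 = 6*1 + 0 = 6.
  i=2: a_2=9, p_2 = 9*31 + 5 = 284, q_2 = 9*6 + 1 = 55.
q_2 = 55 > 28, so the last convergent with denominator <= 28 is p_1/q_1 = 31/6.
The closest fraction with denominator <= 28 is either p_1/q_1 or the intermediate fraction (k*p_1 + p_0)/(k*q_1 + q_0) with the largest k >= 1 whose denominator stays <= 28; these approach x as k grows, and every other convergent or intermediate fraction in range is farther away.
Largest k: floor((28 - q_0)/q_1) = floor((28 - 1)/6) = 4.
That gives (4*31 + 5)/(4*6 + 1) = 129/25.
Compare the errors: |x - 31/6| = |914*6 - 31*177|/(177*6) = 3/1062, and |x - 129/25| = |914*25 - 129*177|/(177*25) = 17/4425.
Cross-multiplying, 3*4425 = 13275 < 18054 = 17*1062, so 3/1062 is smaller: the convergent 31/6 is closer to x than 129/25.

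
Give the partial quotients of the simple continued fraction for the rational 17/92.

[0; 5, 2, 2, 3]

Run the Euclidean algorithm on 17 and 92; the successive quotients are the partial quotients a_0, a_1, ... (each step inverts the fractional part left over by the previous one):
  17 = 0*92 + 17, so a_0 = 0.
  92 = 5*17 + 7, so a_1 = 5.
  17 = 2*7 + 3, so a_2 = 2.
  7 = 2*3 + 1, so a_3 = 2.
  3 = 3*1 + 0, so a_4 = 3.
The remainder reaches 0 after 5 divisions, so the expansion has 5 partial quotients, read off in order.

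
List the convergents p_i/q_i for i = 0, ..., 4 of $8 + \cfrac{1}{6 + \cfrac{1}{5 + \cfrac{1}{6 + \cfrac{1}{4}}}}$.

8/1, 49/6, 253/31, 1567/192, 6521/799

Using the convergent recurrence p_i = a_i*p_{i-1} + p_{i-2}, q_i = a_i*q_{i-1} + q_{i-2} with p_{-2}=0, p_{-1}=1, q_{-2}=1, q_{-1}=0:
  i=0: a_0=8, p_0 = 8*1 + 0 = 8, q_0 = 8*0 + 1 = 1.
  i=1: a_1=6, p_1 = 6*8 + 1 = 49, q_1 = 6*1 + 0 = 6.
  i=2: a_2=5, p_2 = 5*49 + 8 = 253, q_2 = 5*6 + 1 = 31.
  i=3: a_3=6, p_3 = 6*253 + 49 = 1567, q_3 = 6*31 + 6 = 192.
  i=4: a_4=4, p_4 = 4*1567 + 253 = 6521, q_4 = 4*192 + 31 = 799.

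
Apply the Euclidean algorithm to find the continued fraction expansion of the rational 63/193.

[0; 3, 15, 1, 3]

Run the Euclidean algorithm on 63 and 193; the successive quotients are the partial quotients a_0, a_1, ... (each step inverts the fractional part left over by the previous one):
  63 = 0*193 + 63, so a_0 = 0.
  193 = 3*63 + 4, so a_1 = 3.
  63 = 15*4 + 3, so a_2 = 15.
  4 = 1*3 + 1, so a_3 = 1.
  3 = 3*1 + 0, so a_4 = 3.
The remainder reaches 0 after 5 divisions, so the expansion has 5 partial quotients, read off in order.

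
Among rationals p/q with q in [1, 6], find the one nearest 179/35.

31/6

Expand x = 179/35 as a continued fraction with the Euclidean algorithm:
  179 = 5*35 + 4, so a_0 = 5.
  35 = 8*4 + 3, so a_1 = 8.
  4 = 1*3 + 1, so a_2 = 1.
  3 = 3*1 + 0, so a_3 = 3.
so x = [5; 8, 1, 3].
Convergents (p_i = a_i*p_{i-1} + p_{i-2}, q_i = a_i*q_{i-1} + q_{i-2} with p_{-2}=0, p_{-1}=1, q_{-2}=1, q_{-1}=0), until the denominator exceeds 6:
  i=0: a_0=5, p_0 = 5*1 + 0 = 5, q_0 = 5*0 + 1 = 1.
  i=1: a_1=8, p_1 = 8*5 + 1 = 41, q_1 = 8*1 + 0 = 8.
q_1 = 8 > 6, so the last convergent with denominator <= 6 is p_0/q_0 = 5/1.
The closest fraction with denominator <= 6 is either p_0/q_0 or the intermediate fraction (k*p_0 + p_{-1})/(k*q_0 + q_{-1}) with the largest k >= 1 whose denominator stays <= 6; these approach x as k grows, and every other convergent or intermediate fraction in range is farther away.
Largest k: floor((6 - q_{-1})/q_0) = floor((6 - 0)/1) = 6 (using the seeds p_{-1} = 1, q_{-1} = 0).
That gives (6*5 + 1)/(6*1 + 0) = 31/6.
Compare the errors: |x - 5/1| = |179*1 - 5*35|/(35*1) = 4/35, and |x - 31/6| = |179*6 - 31*35|/(35*6) = 11/210.
Cross-multiplying, 11*35 = 385 < 840 = 4*210, so 11/210 is smaller: the intermediate fraction 31/6 is closer to x than 5/1.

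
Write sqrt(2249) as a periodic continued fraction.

Write x_i = (sqrt(2249) + m_i)/d_i with (m_0, d_0) = (0, 1). a_0 = floor(sqrt(2249)) = 47, since 47^2 = 2209 <= 2249 < 2304 = 48^2.
Iterate m_{i+1} = d_i*a_i - m_i, d_{i+1} = (2249 - m_{i+1}^2)/d_i, a_{i+1} = floor((a_0 + m_{i+1})/d_{i+1}):
  m_1 = 1*47 - 0 = 47, d_1 = (2249 - 47^2)/1 = 40/1 = 40, a_1 = floor((47 + 47)/40) = 2.
  m_2 = 40*2 - 47 = 33, d_2 = (2249 - 33^2)/40 = 1160/40 = 29, a_2 = floor((47 + 33)/29) = 2.
  m_3 = 29*2 - 33 = 25, d_3 = (2249 - 25^2)/29 = 1624/29 = 56, a_3 = floor((47 + 25)/56) = 1.
  m_4 = 56*1 - 25 = 31, d_4 = (2249 - 31^2)/56 = 1288/56 = 23, a_4 = floor((47 + 31)/23) = 3.
  m_5 = 23*3 - 31 = 38, d_5 = (2249 - 38^2)/23 = 805/23 = 35, a_5 = floor((47 + 38)/35) = 2.
  m_6 = 35*2 - 38 = 32, d_6 = (2249 - 32^2)/35 = 1225/35 = 35, a_6 = floor((47 + 32)/35) = 2.
  m_7 = 35*2 - 32 = 38, d_7 = (2249 - 38^2)/35 = 805/35 = 23, a_7 = floor((47 + 38)/23) = 3.
  m_8 = 23*3 - 38 = 31, d_8 = (2249 - 31^2)/23 = 1288/23 = 56, a_8 = floor((47 + 31)/56) = 1.
  m_9 = 56*1 - 31 = 25, d_9 = (2249 - 25^2)/56 = 1624/56 = 29, a_9 = floor((47 + 25)/29) = 2.
  m_10 = 29*2 - 25 = 33, d_10 = (2249 - 33^2)/29 = 1160/29 = 40, a_10 = floor((47 + 33)/40) = 2.
  m_11 = 40*2 - 33 = 47, d_11 = (2249 - 47^2)/40 = 40/40 = 1, a_11 = floor((47 + 47)/1) = 94.
  m_12 = 1*94 - 47 = 47, d_12 = (2249 - 47^2)/1 = 40/1 = 40: (m_12, d_12) = (m_1, d_1) = (47, 40), so from here the quotients repeat a_1, ..., a_11; the period length is 11.
Hence the expansion of sqrt(2249) is a_0 = 47 followed by the repeating block 2, 2, 1, 3, 2, 2, 3, 1, 2, 2, 94 (period 11).

[47; (2, 2, 1, 3, 2, 2, 3, 1, 2, 2, 94)]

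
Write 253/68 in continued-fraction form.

[3; 1, 2, 1, 1, 2, 1, 2]

Run the Euclidean algorithm on 253 and 68; the successive quotients are the partial quotients a_0, a_1, ... (each step inverts the fractional part left over by the previous one):
  253 = 3*68 + 49, so a_0 = 3.
  68 = 1*49 + 19, so a_1 = 1.
  49 = 2*19 + 11, so a_2 = 2.
  19 = 1*11 + 8, so a_3 = 1.
  11 = 1*8 + 3, so a_4 = 1.
  8 = 2*3 + 2, so a_5 = 2.
  3 = 1*2 + 1, so a_6 = 1.
  2 = 2*1 + 0, so a_7 = 2.
The remainder reaches 0 after 8 divisions, so the expansion has 8 partial quotients, read off in order.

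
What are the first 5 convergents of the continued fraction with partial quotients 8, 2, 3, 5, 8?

Using the convergent recurrence p_i = a_i*p_{i-1} + p_{i-2}, q_i = a_i*q_{i-1} + q_{i-2} with p_{-2}=0, p_{-1}=1, q_{-2}=1, q_{-1}=0:
  i=0: a_0=8, p_0 = 8*1 + 0 = 8, q_0 = 8*0 + 1 = 1.
  i=1: a_1=2, p_1 = 2*8 + 1 = 17, q_1 = 2*1 + 0 = 2.
  i=2: a_2=3, p_2 = 3*17 + 8 = 59, q_2 = 3*2 + 1 = 7.
  i=3: a_3=5, p_3 = 5*59 + 17 = 312, q_3 = 5*7 + 2 = 37.
  i=4: a_4=8, p_4 = 8*312 + 59 = 2555, q_4 = 8*37 + 7 = 303.

8/1, 17/2, 59/7, 312/37, 2555/303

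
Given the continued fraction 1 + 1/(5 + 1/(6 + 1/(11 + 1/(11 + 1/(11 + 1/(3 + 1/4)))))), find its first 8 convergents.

1/1, 6/5, 37/31, 413/346, 4580/3837, 50793/42553, 156959/131496, 678629/568537

Using the convergent recurrence p_i = a_i*p_{i-1} + p_{i-2}, q_i = a_i*q_{i-1} + q_{i-2} with p_{-2}=0, p_{-1}=1, q_{-2}=1, q_{-1}=0:
  i=0: a_0=1, p_0 = 1*1 + 0 = 1, q_0 = 1*0 + 1 = 1.
  i=1: a_1=5, p_1 = 5*1 + 1 = 6, q_1 = 5*1 + 0 = 5.
  i=2: a_2=6, p_2 = 6*6 + 1 = 37, q_2 = 6*5 + 1 = 31.
  i=3: a_3=11, p_3 = 11*37 + 6 = 413, q_3 = 11*31 + 5 = 346.
  i=4: a_4=11, p_4 = 11*413 + 37 = 4580, q_4 = 11*346 + 31 = 3837.
  i=5: a_5=11, p_5 = 11*4580 + 413 = 50793, q_5 = 11*3837 + 346 = 42553.
  i=6: a_6=3, p_6 = 3*50793 + 4580 = 156959, q_6 = 3*42553 + 3837 = 131496.
  i=7: a_7=4, p_7 = 4*156959 + 50793 = 678629, q_7 = 4*131496 + 42553 = 568537.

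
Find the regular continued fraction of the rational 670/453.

Run the Euclidean algorithm on 670 and 453; the successive quotients are the partial quotients a_0, a_1, ... (each step inverts the fractional part left over by the previous one):
  670 = 1*453 + 217, so a_0 = 1.
  453 = 2*217 + 19, so a_1 = 2.
  217 = 11*19 + 8, so a_2 = 11.
  19 = 2*8 + 3, so a_3 = 2.
  8 = 2*3 + 2, so a_4 = 2.
  3 = 1*2 + 1, so a_5 = 1.
  2 = 2*1 + 0, so a_6 = 2.
The remainder reaches 0 after 7 divisions, so the expansion has 7 partial quotients, read off in order.

[1; 2, 11, 2, 2, 1, 2]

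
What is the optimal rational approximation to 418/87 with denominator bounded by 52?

Expand x = 418/87 as a continued fraction with the Euclidean algorithm:
  418 = 4*87 + 70, so a_0 = 4.
  87 = 1*70 + 17, so a_1 = 1.
  70 = 4*17 + 2, so a_2 = 4.
  17 = 8*2 + 1, so a_3 = 8.
  2 = 2*1 + 0, so a_4 = 2.
so x = [4; 1, 4, 8, 2].
Convergents (p_i = a_i*p_{i-1} + p_{i-2}, q_i = a_i*q_{i-1} + q_{i-2} with p_{-2}=0, p_{-1}=1, q_{-2}=1, q_{-1}=0), until the denominator exceeds 52:
  i=0: a_0=4, p_0 = 4*1 + 0 = 4, q_0 = 4*0 + 1 = 1.
  i=1: a_1=1, p_1 = 1*4 + 1 = 5, q_1 = 1*1 + 0 = 1.
  i=2: a_2=4, p_2 = 4*5 + 4 = 24, q_2 = 4*1 + 1 = 5.
  i=3: a_3=8, p_3 = 8*24 + 5 = 197, q_3 = 8*5 + 1 = 41.
  i=4: a_4=2, p_4 = 2*197 + 24 = 418, q_4 = 2*41 + 5 = 87.
q_4 = 87 > 52, so the last convergent with denominator <= 52 is p_3/q_3 = 197/41.
The closest fraction with denominator <= 52 is either p_3/q_3 or the intermediate fraction (k*p_3 + p_2)/(k*q_3 + q_2) with the largest k >= 1 whose denominator stays <= 52; these approach x as k grows, and every other convergent or intermediate fraction in range is farther away.
Largest k: floor((52 - q_2)/q_3) = floor((52 - 5)/41) = 1.
That gives (1*197 + 24)/(1*41 + 5) = 221/46.
Compare the errors: |x - 197/41| = |418*41 - 197*87|/(87*41) = 1/3567, and |x - 221/46| = |418*46 - 221*87|/(87*46) = 1/4002.
Cross-multiplying, 1*3567 = 3567 < 4002 = 1*4002, so 1/4002 is smaller: the intermediate fraction 221/46 is closer to x than 197/41.

221/46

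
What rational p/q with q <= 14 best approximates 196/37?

Expand x = 196/37 as a continued fraction with the Euclidean algorithm:
  196 = 5*37 + 11, so a_0 = 5.
  37 = 3*11 + 4, so a_1 = 3.
  11 = 2*4 + 3, so a_2 = 2.
  4 = 1*3 + 1, so a_3 = 1.
  3 = 3*1 + 0, so a_4 = 3.
so x = [5; 3, 2, 1, 3].
Convergents (p_i = a_i*p_{i-1} + p_{i-2}, q_i = a_i*q_{i-1} + q_{i-2} with p_{-2}=0, p_{-1}=1, q_{-2}=1, q_{-1}=0), until the denominator exceeds 14:
  i=0: a_0=5, p_0 = 5*1 + 0 = 5, q_0 = 5*0 + 1 = 1.
  i=1: a_1=3, p_1 = 3*5 + 1 = 16, q_1 = 3*1 + 0 = 3.
  i=2: a_2=2, p_2 = 2*16 + 5 = 37, q_2 = 2*3 + 1 = 7.
  i=3: a_3=1, p_3 = 1*37 + 16 = 53, q_3 = 1*7 + 3 = 10.
  i=4: a_4=3, p_4 = 3*53 + 37 = 196, q_4 = 3*10 + 7 = 37.
q_4 = 37 > 14, so the last convergent with denominator <= 14 is p_3/q_3 = 53/10.
The closest fraction with denominator <= 14 is either p_3/q_3 or the intermediate fraction (k*p_3 + p_2)/(k*q_3 + q_2) with the largest k >= 1 whose denominator stays <= 14; these approach x as k grows, and every other convergent or intermediate fraction in range is farther away.
Largest k: floor((14 - q_2)/q_3) = floor((14 - 7)/10) = 0.
Since k = 0, no intermediate fraction beyond p_3/q_3 has denominator <= 14, so the convergent 53/10 is the closest (its error is |196*10 - 53*37|/(37*10) = 1/370).

53/10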